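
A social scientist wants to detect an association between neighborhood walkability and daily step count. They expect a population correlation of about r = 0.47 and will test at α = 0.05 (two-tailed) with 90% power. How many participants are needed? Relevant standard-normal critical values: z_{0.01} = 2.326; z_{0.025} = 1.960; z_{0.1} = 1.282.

Fisher's z: C = ½·ln((1+r)/(1−r)) = ½·ln(2.7736) = 0.5101.
n = ((z_{α/2} + z_β)/C)² + 3.
(1.960 + 1.282) / 0.5101 = 3.242 / 0.5101 = 6.356.
n = 6.356² + 3 = 40.39 + 3 = 43.4.
Round up.

n = 44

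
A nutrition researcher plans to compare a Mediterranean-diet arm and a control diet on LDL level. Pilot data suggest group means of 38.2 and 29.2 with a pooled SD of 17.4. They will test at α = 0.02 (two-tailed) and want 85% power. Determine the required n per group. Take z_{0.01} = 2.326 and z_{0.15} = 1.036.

n = 85 per group

Cohen's d = |M₁ − M₂| / SD_pooled = |38.2 − 29.2| / 17.4 = 9.0 / 17.4 = 0.517.
For two independent groups with equal n: n = 2·((z_{α/2} + z_β) / d)².
z_{α/2} + z_β = 2.326 + 1.036 = 3.362.
n = 2 × (3.362 / 0.517)² = 2 × 6.503² = 2 × 42.29 = 84.6.
Round up to the next whole participant.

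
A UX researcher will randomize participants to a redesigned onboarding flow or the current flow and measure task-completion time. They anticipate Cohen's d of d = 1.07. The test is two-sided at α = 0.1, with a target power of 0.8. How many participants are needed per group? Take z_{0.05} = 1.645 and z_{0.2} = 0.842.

n = 11 per group

For two independent groups with equal n: n = 2·((z_{α/2} + z_β) / d)².
z_{α/2} + z_β = 1.645 + 0.842 = 2.487.
n = 2 × (2.487 / 1.07)² = 2 × 2.324² = 2 × 5.40 = 10.8.
Round up to the next whole participant.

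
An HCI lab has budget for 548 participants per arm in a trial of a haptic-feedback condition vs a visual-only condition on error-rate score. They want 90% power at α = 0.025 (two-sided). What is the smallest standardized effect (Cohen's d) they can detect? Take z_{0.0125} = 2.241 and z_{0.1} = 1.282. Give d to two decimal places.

d_min ≈ 0.21

For two independent groups of n = 548 each: d_min = (z_{α/2} + z_β)·√(2/n).
z-sum = 2.241 + 1.282 = 3.523.
d_min = 3.523 × √(2/548) = 3.523 × 0.0604 = 0.213.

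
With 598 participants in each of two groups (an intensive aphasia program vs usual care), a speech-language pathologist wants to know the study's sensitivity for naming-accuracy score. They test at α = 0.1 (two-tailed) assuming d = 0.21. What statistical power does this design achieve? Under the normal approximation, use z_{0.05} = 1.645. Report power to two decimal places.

For two equal groups, power = Φ(d·√(n/2) − z_{α/2}).
d·√(n/2) = 0.21 × √(598/2) = 0.21 × 17.292 = 3.631.
z_β = 3.631 − 1.645 = 1.986.
Power = Φ(1.986) = 0.976.

power ≈ 0.98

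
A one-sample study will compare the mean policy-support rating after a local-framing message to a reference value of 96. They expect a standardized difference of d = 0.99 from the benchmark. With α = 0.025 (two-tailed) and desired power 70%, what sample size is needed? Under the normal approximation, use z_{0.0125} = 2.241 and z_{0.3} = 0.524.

For a one-sample test: n = ((z_{α/2} + z_β) / d)².
z_{α/2} + z_β = 2.241 + 0.524 = 2.765.
n = (2.765 / 0.99)² = 2.793² = 7.80.
Round up.

n = 8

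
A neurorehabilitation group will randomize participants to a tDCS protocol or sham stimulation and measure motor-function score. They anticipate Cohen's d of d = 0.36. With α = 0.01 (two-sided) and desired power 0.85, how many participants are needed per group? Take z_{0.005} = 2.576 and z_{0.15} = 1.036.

For two independent groups with equal n: n = 2·((z_{α/2} + z_β) / d)².
z_{α/2} + z_β = 2.576 + 1.036 = 3.612.
n = 2 × (3.612 / 0.36)² = 2 × 10.033² = 2 × 100.67 = 201.3.
Round up to the next whole participant.

n = 202 per group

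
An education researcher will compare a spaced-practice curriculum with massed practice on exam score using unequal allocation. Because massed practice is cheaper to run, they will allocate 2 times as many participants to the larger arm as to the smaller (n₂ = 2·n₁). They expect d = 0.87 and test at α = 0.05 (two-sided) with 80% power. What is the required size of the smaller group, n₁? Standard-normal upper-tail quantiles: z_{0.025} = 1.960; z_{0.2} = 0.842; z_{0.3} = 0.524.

With allocation ratio k = n₂/n₁ = 2, Var(x̄₁−x̄₂) = σ²(1/n₁ + 1/(k·n₁)) = σ²·(k+1)/(k·n₁).
So n₁ = (1 + 1/k)·((z_{α/2} + z_β)/d)² = 1.500 × (2.802/0.87)².
n₁ = 1.500 × 10.37 = 15.6.
Round up: n₁ = 16, giving n₂ = 2 × 16 = 32.

n₁ = 16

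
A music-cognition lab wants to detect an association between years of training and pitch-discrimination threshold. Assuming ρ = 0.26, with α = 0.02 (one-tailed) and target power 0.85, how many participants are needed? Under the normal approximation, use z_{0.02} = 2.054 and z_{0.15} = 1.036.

Fisher's z: C = ½·ln((1+r)/(1−r)) = ½·ln(1.7027) = 0.2661.
n = ((z_{α} + z_β)/C)² + 3.
(2.054 + 1.036) / 0.2661 = 3.090 / 0.2661 = 11.612.
n = 11.612² + 3 = 134.84 + 3 = 137.8.
Round up.

n = 138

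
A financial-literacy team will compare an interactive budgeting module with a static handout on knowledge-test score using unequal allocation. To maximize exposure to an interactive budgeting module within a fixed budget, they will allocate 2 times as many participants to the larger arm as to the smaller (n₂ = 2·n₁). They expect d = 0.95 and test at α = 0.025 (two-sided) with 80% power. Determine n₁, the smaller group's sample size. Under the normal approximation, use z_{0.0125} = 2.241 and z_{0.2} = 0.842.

n₁ = 16

With allocation ratio k = n₂/n₁ = 2, Var(x̄₁−x̄₂) = σ²(1/n₁ + 1/(k·n₁)) = σ²·(k+1)/(k·n₁).
So n₁ = (1 + 1/k)·((z_{α/2} + z_β)/d)² = 1.500 × (3.083/0.95)².
n₁ = 1.500 × 10.53 = 15.8.
Round up: n₁ = 16, giving n₂ = 2 × 16 = 32.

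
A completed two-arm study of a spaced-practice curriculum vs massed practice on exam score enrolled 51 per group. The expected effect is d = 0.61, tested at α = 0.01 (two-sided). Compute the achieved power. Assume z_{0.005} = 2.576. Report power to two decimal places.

power ≈ 0.69

For two equal groups, power = Φ(d·√(n/2) − z_{α/2}).
d·√(n/2) = 0.61 × √(51/2) = 0.61 × 5.050 = 3.080.
z_β = 3.080 − 2.576 = 0.504.
Power = Φ(0.504) = 0.693.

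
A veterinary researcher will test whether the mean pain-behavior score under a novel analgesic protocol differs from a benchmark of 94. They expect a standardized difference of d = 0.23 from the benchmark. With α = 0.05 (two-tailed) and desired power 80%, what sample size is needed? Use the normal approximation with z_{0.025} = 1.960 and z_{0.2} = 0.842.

n = 149

For a one-sample test: n = ((z_{α/2} + z_β) / d)².
z_{α/2} + z_β = 1.960 + 0.842 = 2.802.
n = (2.802 / 0.23)² = 12.183² = 148.42.
Round up.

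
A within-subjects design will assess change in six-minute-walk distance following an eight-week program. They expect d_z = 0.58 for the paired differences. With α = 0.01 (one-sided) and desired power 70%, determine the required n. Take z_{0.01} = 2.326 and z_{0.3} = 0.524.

For a paired (one-sample on differences) test: n = ((z_{α} + z_β) / d)².
z_{α} + z_β = 2.326 + 0.524 = 2.850.
n = (2.850 / 0.58)² = 4.914² = 24.15.
Round up.

n = 25 pairs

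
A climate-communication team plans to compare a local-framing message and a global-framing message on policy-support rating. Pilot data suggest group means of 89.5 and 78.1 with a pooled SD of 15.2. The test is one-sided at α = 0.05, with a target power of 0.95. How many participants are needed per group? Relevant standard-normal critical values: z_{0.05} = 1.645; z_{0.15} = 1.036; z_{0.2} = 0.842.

Cohen's d = |M₁ − M₂| / SD_pooled = |89.5 − 78.1| / 15.2 = 11.4 / 15.2 = 0.750.
For two independent groups with equal n: n = 2·((z_{α} + z_β) / d)².
z_{α} + z_β = 1.645 + 1.645 = 3.290.
n = 2 × (3.290 / 0.750)² = 2 × 4.387² = 2 × 19.24 = 38.5.
Round up to the next whole participant.

n = 39 per group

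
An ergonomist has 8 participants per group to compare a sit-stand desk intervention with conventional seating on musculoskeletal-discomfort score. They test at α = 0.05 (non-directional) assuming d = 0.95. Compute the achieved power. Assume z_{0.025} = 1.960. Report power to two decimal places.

power ≈ 0.48

For two equal groups, power = Φ(d·√(n/2) − z_{α/2}).
d·√(n/2) = 0.95 × √(8/2) = 0.95 × 2.000 = 1.900.
z_β = 1.900 − 1.960 = -0.060.
Power = Φ(-0.060) = 0.476.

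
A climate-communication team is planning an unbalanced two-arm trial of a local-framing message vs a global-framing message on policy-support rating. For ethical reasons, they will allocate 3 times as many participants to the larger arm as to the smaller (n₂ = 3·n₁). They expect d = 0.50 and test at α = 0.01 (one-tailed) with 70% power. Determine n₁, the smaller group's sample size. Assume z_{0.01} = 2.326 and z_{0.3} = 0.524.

With allocation ratio k = n₂/n₁ = 3, Var(x̄₁−x̄₂) = σ²(1/n₁ + 1/(k·n₁)) = σ²·(k+1)/(k·n₁).
So n₁ = (1 + 1/k)·((z_{α} + z_β)/d)² = 1.333 × (2.850/0.50)².
n₁ = 1.333 × 32.49 = 43.3.
Round up: n₁ = 44, giving n₂ = 3 × 44 = 132.

n₁ = 44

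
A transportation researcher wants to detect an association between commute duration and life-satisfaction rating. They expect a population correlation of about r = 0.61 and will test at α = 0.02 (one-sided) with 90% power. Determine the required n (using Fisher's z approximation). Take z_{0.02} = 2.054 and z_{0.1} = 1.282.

n = 26

Fisher's z: C = ½·ln((1+r)/(1−r)) = ½·ln(4.1282) = 0.7089.
n = ((z_{α} + z_β)/C)² + 3.
(2.054 + 1.282) / 0.7089 = 3.336 / 0.7089 = 4.706.
n = 4.706² + 3 = 22.15 + 3 = 25.1.
Round up.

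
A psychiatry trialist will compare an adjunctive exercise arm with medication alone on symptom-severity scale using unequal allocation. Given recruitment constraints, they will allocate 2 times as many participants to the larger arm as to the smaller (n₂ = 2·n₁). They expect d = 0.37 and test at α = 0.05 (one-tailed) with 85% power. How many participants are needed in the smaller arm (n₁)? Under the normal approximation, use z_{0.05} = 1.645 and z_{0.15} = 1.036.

With allocation ratio k = n₂/n₁ = 2, Var(x̄₁−x̄₂) = σ²(1/n₁ + 1/(k·n₁)) = σ²·(k+1)/(k·n₁).
So n₁ = (1 + 1/k)·((z_{α} + z_β)/d)² = 1.500 × (2.681/0.37)².
n₁ = 1.500 × 52.50 = 78.8.
Round up: n₁ = 79, giving n₂ = 2 × 79 = 158.

n₁ = 79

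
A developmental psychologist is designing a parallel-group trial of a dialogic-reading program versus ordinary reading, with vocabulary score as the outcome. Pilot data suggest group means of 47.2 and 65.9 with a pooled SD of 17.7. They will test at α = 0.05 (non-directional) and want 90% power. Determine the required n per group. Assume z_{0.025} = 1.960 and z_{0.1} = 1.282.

n = 19 per group

Cohen's d = |M₁ − M₂| / SD_pooled = |47.2 − 65.9| / 17.7 = 18.7 / 17.7 = 1.056.
For two independent groups with equal n: n = 2·((z_{α/2} + z_β) / d)².
z_{α/2} + z_β = 1.960 + 1.282 = 3.242.
n = 2 × (3.242 / 1.056)² = 2 × 3.070² = 2 × 9.43 = 18.9.
Round up to the next whole participant.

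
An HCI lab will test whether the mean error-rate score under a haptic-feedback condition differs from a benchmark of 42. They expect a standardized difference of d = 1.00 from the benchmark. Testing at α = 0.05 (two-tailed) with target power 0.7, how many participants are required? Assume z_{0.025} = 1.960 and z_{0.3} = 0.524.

For a one-sample test: n = ((z_{α/2} + z_β) / d)².
z_{α/2} + z_β = 1.960 + 0.524 = 2.484.
n = (2.484 / 1.00)² = 2.484² = 6.17.
Round up.

n = 7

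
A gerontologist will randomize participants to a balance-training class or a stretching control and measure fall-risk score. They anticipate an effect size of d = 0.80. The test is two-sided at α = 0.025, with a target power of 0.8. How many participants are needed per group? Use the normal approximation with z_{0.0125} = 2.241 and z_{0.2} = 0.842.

n = 30 per group

For two independent groups with equal n: n = 2·((z_{α/2} + z_β) / d)².
z_{α/2} + z_β = 2.241 + 0.842 = 3.083.
n = 2 × (3.083 / 0.80)² = 2 × 3.854² = 2 × 14.85 = 29.7.
Round up to the next whole participant.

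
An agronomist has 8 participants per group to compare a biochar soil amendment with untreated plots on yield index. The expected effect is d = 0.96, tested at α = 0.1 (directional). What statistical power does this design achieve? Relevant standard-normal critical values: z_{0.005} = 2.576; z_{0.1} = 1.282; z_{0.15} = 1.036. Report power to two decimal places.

power ≈ 0.74

For two equal groups, power = Φ(d·√(n/2) − z_{α}).
d·√(n/2) = 0.96 × √(8/2) = 0.96 × 2.000 = 1.920.
z_β = 1.920 − 1.282 = 0.638.
Power = Φ(0.638) = 0.738.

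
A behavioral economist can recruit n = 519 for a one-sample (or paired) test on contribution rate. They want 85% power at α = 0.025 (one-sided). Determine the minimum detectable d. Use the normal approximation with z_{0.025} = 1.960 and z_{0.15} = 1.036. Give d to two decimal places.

d_min ≈ 0.13

For a single sample (or paired design) of n = 519: d_min = (z_{α} + z_β)/√n.
z-sum = 1.960 + 1.036 = 2.996.
d_min = 2.996 / √519 = 2.996 / 22.782 = 0.132.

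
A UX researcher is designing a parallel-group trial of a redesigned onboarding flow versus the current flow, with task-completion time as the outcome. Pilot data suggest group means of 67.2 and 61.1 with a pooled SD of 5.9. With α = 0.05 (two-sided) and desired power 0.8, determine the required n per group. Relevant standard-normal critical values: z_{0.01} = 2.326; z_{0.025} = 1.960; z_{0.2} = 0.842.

Cohen's d = |M₁ − M₂| / SD_pooled = |67.2 − 61.1| / 5.9 = 6.1 / 5.9 = 1.034.
For two independent groups with equal n: n = 2·((z_{α/2} + z_β) / d)².
z_{α/2} + z_β = 1.960 + 0.842 = 2.802.
n = 2 × (2.802 / 1.034)² = 2 × 2.710² = 2 × 7.34 = 14.7.
Round up to the next whole participant.

n = 15 per group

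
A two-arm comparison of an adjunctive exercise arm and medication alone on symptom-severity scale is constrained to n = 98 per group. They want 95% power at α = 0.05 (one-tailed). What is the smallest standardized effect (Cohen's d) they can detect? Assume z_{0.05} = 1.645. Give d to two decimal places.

For two independent groups of n = 98 each: d_min = (z_{α} + z_β)·√(2/n).
z-sum = 1.645 + 1.645 = 3.290.
d_min = 3.290 × √(2/98) = 3.290 × 0.1429 = 0.470.

d_min ≈ 0.47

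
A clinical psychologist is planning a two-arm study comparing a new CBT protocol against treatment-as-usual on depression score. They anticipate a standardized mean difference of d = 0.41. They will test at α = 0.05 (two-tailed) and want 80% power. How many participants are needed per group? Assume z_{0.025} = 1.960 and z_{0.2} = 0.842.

For two independent groups with equal n: n = 2·((z_{α/2} + z_β) / d)².
z_{α/2} + z_β = 1.960 + 0.842 = 2.802.
n = 2 × (2.802 / 0.41)² = 2 × 6.834² = 2 × 46.71 = 93.4.
Round up to the next whole participant.

n = 94 per group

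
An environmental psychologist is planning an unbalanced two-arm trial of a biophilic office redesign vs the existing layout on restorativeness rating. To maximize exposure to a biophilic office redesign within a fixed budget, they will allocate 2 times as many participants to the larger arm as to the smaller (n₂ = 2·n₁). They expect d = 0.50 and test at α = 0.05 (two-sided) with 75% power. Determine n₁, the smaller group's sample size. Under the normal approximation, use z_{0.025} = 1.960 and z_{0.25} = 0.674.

n₁ = 42

With allocation ratio k = n₂/n₁ = 2, Var(x̄₁−x̄₂) = σ²(1/n₁ + 1/(k·n₁)) = σ²·(k+1)/(k·n₁).
So n₁ = (1 + 1/k)·((z_{α/2} + z_β)/d)² = 1.500 × (2.634/0.50)².
n₁ = 1.500 × 27.75 = 41.6.
Round up: n₁ = 42, giving n₂ = 2 × 42 = 84.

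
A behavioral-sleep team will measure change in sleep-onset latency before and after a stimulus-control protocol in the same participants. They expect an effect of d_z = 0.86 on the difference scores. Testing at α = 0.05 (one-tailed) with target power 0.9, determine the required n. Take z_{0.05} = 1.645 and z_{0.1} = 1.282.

For a paired (one-sample on differences) test: n = ((z_{α} + z_β) / d)².
z_{α} + z_β = 1.645 + 1.282 = 2.927.
n = (2.927 / 0.86)² = 3.403² = 11.58.
Round up.

n = 12 pairs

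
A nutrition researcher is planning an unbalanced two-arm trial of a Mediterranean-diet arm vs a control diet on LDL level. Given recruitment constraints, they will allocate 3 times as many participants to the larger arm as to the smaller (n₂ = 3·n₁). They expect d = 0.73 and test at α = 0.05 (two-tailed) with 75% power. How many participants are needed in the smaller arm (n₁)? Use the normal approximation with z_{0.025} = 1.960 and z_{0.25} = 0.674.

n₁ = 18

With allocation ratio k = n₂/n₁ = 3, Var(x̄₁−x̄₂) = σ²(1/n₁ + 1/(k·n₁)) = σ²·(k+1)/(k·n₁).
So n₁ = (1 + 1/k)·((z_{α/2} + z_β)/d)² = 1.333 × (2.634/0.73)².
n₁ = 1.333 × 13.02 = 17.4.
Round up: n₁ = 18, giving n₂ = 3 × 18 = 54.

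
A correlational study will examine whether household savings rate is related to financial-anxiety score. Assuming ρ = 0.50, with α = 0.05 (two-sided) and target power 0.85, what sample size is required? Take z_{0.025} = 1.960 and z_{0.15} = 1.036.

Fisher's z: C = ½·ln((1+r)/(1−r)) = ½·ln(3.0000) = 0.5493.
n = ((z_{α/2} + z_β)/C)² + 3.
(1.960 + 1.036) / 0.5493 = 2.996 / 0.5493 = 5.454.
n = 5.454² + 3 = 29.75 + 3 = 32.7.
Round up.

n = 33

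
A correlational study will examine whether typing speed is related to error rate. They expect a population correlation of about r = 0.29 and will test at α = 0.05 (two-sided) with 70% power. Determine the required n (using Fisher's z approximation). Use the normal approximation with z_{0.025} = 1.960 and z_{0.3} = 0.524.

Fisher's z: C = ½·ln((1+r)/(1−r)) = ½·ln(1.8169) = 0.2986.
n = ((z_{α/2} + z_β)/C)² + 3.
(1.960 + 0.524) / 0.2986 = 2.484 / 0.2986 = 8.319.
n = 8.319² + 3 = 69.20 + 3 = 72.2.
Round up.

n = 73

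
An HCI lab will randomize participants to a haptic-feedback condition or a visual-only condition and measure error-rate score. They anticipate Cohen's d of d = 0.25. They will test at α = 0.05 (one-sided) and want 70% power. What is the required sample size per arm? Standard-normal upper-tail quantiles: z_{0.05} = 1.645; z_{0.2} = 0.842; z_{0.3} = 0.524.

For two independent groups with equal n: n = 2·((z_{α} + z_β) / d)².
z_{α} + z_β = 1.645 + 0.524 = 2.169.
n = 2 × (2.169 / 0.25)² = 2 × 8.676² = 2 × 75.27 = 150.5.
Round up to the next whole participant.

n = 151 per group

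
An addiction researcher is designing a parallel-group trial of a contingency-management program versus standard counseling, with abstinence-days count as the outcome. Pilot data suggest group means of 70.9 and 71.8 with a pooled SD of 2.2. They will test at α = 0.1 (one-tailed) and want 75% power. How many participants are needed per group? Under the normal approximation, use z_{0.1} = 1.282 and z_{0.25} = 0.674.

n = 46 per group

Cohen's d = |M₁ − M₂| / SD_pooled = |70.9 − 71.8| / 2.2 = 0.9 / 2.2 = 0.409.
For two independent groups with equal n: n = 2·((z_{α} + z_β) / d)².
z_{α} + z_β = 1.282 + 0.674 = 1.956.
n = 2 × (1.956 / 0.409)² = 2 × 4.782² = 2 × 22.87 = 45.7.
Round up to the next whole participant.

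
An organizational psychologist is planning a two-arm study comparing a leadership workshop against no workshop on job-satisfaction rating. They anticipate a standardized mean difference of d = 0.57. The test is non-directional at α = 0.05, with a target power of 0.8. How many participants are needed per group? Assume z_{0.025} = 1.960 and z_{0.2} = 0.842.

n = 49 per group

For two independent groups with equal n: n = 2·((z_{α/2} + z_β) / d)².
z_{α/2} + z_β = 1.960 + 0.842 = 2.802.
n = 2 × (2.802 / 0.57)² = 2 × 4.916² = 2 × 24.16 = 48.3.
Round up to the next whole participant.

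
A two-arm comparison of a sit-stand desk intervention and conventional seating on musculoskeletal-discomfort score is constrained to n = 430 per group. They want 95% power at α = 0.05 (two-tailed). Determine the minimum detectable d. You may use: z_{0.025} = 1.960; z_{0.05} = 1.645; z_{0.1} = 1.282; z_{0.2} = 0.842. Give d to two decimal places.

For two independent groups of n = 430 each: d_min = (z_{α/2} + z_β)·√(2/n).
z-sum = 1.960 + 1.645 = 3.605.
d_min = 3.605 × √(2/430) = 3.605 × 0.0682 = 0.246.

d_min ≈ 0.25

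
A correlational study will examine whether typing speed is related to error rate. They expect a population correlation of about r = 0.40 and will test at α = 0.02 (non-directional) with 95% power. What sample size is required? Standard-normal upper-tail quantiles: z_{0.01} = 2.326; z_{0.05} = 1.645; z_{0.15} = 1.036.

n = 91

Fisher's z: C = ½·ln((1+r)/(1−r)) = ½·ln(2.3333) = 0.4236.
n = ((z_{α/2} + z_β)/C)² + 3.
(2.326 + 1.645) / 0.4236 = 3.971 / 0.4236 = 9.374.
n = 9.374² + 3 = 87.88 + 3 = 90.9.
Round up.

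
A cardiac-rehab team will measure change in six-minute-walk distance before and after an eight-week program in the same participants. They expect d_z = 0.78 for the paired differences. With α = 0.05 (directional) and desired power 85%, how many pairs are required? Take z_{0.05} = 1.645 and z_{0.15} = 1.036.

n = 12 pairs

For a paired (one-sample on differences) test: n = ((z_{α} + z_β) / d)².
z_{α} + z_β = 1.645 + 1.036 = 2.681.
n = (2.681 / 0.78)² = 3.437² = 11.81.
Round up.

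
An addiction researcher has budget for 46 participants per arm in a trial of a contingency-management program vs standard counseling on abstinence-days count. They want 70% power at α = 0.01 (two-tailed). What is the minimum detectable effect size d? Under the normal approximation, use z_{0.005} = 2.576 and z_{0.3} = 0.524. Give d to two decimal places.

d_min ≈ 0.65

For two independent groups of n = 46 each: d_min = (z_{α/2} + z_β)·√(2/n).
z-sum = 2.576 + 0.524 = 3.100.
d_min = 3.100 × √(2/46) = 3.100 × 0.2085 = 0.646.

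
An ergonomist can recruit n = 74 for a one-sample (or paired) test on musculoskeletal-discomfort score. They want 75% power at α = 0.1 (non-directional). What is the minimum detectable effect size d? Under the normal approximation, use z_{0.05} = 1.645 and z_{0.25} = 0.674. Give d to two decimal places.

For a single sample (or paired design) of n = 74: d_min = (z_{α/2} + z_β)/√n.
z-sum = 1.645 + 0.674 = 2.319.
d_min = 2.319 / √74 = 2.319 / 8.602 = 0.270.

d_min ≈ 0.27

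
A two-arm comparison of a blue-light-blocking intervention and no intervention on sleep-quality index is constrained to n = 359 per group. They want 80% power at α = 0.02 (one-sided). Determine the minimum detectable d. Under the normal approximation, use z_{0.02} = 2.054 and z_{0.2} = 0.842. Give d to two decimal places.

d_min ≈ 0.22

For two independent groups of n = 359 each: d_min = (z_{α} + z_β)·√(2/n).
z-sum = 2.054 + 0.842 = 2.896.
d_min = 2.896 × √(2/359) = 2.896 × 0.0746 = 0.216.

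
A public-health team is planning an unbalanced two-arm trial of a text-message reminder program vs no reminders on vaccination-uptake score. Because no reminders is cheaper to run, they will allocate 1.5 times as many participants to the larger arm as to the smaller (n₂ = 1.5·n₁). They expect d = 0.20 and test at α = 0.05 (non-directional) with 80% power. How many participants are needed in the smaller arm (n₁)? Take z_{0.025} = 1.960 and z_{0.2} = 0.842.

With allocation ratio k = n₂/n₁ = 1.5, Var(x̄₁−x̄₂) = σ²(1/n₁ + 1/(k·n₁)) = σ²·(k+1)/(k·n₁).
So n₁ = (1 + 1/k)·((z_{α/2} + z_β)/d)² = 1.667 × (2.802/0.20)².
n₁ = 1.667 × 196.28 = 327.1.
Round up: n₁ = 328, giving n₂ = 1.5 × 328 = 492.

n₁ = 328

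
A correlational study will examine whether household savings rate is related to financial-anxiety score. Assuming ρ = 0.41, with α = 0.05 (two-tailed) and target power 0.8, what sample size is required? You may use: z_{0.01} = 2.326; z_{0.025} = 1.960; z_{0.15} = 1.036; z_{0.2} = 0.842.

n = 45

Fisher's z: C = ½·ln((1+r)/(1−r)) = ½·ln(2.3898) = 0.4356.
n = ((z_{α/2} + z_β)/C)² + 3.
(1.960 + 0.842) / 0.4356 = 2.802 / 0.4356 = 6.433.
n = 6.433² + 3 = 41.38 + 3 = 44.4.
Round up.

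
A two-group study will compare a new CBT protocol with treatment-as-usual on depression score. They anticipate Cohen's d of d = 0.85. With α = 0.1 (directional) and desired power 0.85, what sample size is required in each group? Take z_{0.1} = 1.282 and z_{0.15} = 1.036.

For two independent groups with equal n: n = 2·((z_{α} + z_β) / d)².
z_{α} + z_β = 1.282 + 1.036 = 2.318.
n = 2 × (2.318 / 0.85)² = 2 × 2.727² = 2 × 7.44 = 14.9.
Round up to the next whole participant.

n = 15 per group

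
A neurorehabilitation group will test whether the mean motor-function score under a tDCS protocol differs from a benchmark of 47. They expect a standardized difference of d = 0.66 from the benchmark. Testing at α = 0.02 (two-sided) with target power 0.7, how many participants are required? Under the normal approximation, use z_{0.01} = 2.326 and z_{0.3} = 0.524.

n = 19

For a one-sample test: n = ((z_{α/2} + z_β) / d)².
z_{α/2} + z_β = 2.326 + 0.524 = 2.850.
n = (2.850 / 0.66)² = 4.318² = 18.65.
Round up.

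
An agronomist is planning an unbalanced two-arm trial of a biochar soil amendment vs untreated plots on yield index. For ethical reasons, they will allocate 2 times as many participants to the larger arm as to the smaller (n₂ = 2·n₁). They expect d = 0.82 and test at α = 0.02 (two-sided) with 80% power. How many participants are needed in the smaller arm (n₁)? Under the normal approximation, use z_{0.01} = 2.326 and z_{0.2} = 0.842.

With allocation ratio k = n₂/n₁ = 2, Var(x̄₁−x̄₂) = σ²(1/n₁ + 1/(k·n₁)) = σ²·(k+1)/(k·n₁).
So n₁ = (1 + 1/k)·((z_{α/2} + z_β)/d)² = 1.500 × (3.168/0.82)².
n₁ = 1.500 × 14.93 = 22.4.
Round up: n₁ = 23, giving n₂ = 2 × 23 = 46.

n₁ = 23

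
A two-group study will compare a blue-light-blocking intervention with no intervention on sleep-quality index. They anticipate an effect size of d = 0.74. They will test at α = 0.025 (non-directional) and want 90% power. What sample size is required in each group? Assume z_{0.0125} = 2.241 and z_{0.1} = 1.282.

n = 46 per group

For two independent groups with equal n: n = 2·((z_{α/2} + z_β) / d)².
z_{α/2} + z_β = 2.241 + 1.282 = 3.523.
n = 2 × (3.523 / 0.74)² = 2 × 4.761² = 2 × 22.67 = 45.3.
Round up to the next whole participant.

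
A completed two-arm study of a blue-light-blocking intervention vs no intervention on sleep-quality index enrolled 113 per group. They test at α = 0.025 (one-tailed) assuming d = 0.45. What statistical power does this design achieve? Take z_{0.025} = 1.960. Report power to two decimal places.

For two equal groups, power = Φ(d·√(n/2) − z_{α}).
d·√(n/2) = 0.45 × √(113/2) = 0.45 × 7.517 = 3.382.
z_β = 3.382 − 1.960 = 1.422.
Power = Φ(1.422) = 0.923.

power ≈ 0.92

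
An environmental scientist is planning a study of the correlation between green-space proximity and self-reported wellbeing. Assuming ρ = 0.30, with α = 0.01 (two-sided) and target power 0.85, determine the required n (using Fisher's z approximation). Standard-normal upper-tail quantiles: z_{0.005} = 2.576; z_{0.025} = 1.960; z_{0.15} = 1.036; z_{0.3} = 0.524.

Fisher's z: C = ½·ln((1+r)/(1−r)) = ½·ln(1.8571) = 0.3095.
n = ((z_{α/2} + z_β)/C)² + 3.
(2.576 + 1.036) / 0.3095 = 3.612 / 0.3095 = 11.670.
n = 11.670² + 3 = 136.20 + 3 = 139.2.
Round up.

n = 140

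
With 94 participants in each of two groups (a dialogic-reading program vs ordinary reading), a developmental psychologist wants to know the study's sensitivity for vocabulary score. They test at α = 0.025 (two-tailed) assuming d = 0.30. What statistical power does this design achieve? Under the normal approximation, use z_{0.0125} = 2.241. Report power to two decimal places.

power ≈ 0.43

For two equal groups, power = Φ(d·√(n/2) − z_{α/2}).
d·√(n/2) = 0.30 × √(94/2) = 0.30 × 6.856 = 2.057.
z_β = 2.057 − 2.241 = -0.184.
Power = Φ(-0.184) = 0.427.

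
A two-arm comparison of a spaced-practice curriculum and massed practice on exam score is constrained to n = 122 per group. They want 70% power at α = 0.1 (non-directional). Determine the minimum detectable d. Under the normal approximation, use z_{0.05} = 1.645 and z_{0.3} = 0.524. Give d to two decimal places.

d_min ≈ 0.28

For two independent groups of n = 122 each: d_min = (z_{α/2} + z_β)·√(2/n).
z-sum = 1.645 + 0.524 = 2.169.
d_min = 2.169 × √(2/122) = 2.169 × 0.1280 = 0.278.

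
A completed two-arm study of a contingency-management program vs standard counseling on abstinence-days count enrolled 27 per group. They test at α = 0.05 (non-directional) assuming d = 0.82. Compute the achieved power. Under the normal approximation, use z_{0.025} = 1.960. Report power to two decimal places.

For two equal groups, power = Φ(d·√(n/2) − z_{α/2}).
d·√(n/2) = 0.82 × √(27/2) = 0.82 × 3.674 = 3.013.
z_β = 3.013 − 1.960 = 1.053.
Power = Φ(1.053) = 0.854.

power ≈ 0.85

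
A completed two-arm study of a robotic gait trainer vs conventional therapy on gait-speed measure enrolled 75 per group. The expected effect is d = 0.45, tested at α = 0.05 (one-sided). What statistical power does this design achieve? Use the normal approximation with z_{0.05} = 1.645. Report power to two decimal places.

For two equal groups, power = Φ(d·√(n/2) − z_{α}).
d·√(n/2) = 0.45 × √(75/2) = 0.45 × 6.124 = 2.756.
z_β = 2.756 − 1.645 = 1.111.
Power = Φ(1.111) = 0.867.

power ≈ 0.87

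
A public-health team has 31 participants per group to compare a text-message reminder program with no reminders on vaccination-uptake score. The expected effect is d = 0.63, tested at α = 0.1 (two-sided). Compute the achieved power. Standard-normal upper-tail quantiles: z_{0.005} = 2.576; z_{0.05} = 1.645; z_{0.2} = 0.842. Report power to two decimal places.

power ≈ 0.80

For two equal groups, power = Φ(d·√(n/2) − z_{α/2}).
d·√(n/2) = 0.63 × √(31/2) = 0.63 × 3.937 = 2.480.
z_β = 2.480 − 1.645 = 0.835.
Power = Φ(0.835) = 0.798.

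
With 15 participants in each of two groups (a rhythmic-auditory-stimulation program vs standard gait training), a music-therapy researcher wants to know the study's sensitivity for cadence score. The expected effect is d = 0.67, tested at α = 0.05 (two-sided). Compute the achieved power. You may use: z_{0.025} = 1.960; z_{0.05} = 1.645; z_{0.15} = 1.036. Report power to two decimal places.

power ≈ 0.45

For two equal groups, power = Φ(d·√(n/2) − z_{α/2}).
d·√(n/2) = 0.67 × √(15/2) = 0.67 × 2.739 = 1.835.
z_β = 1.835 − 1.960 = -0.125.
Power = Φ(-0.125) = 0.450.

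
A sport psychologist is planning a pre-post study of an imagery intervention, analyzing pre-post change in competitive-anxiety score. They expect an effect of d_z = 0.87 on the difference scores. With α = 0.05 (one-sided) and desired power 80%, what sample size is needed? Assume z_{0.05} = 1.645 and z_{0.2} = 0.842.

For a paired (one-sample on differences) test: n = ((z_{α} + z_β) / d)².
z_{α} + z_β = 1.645 + 0.842 = 2.487.
n = (2.487 / 0.87)² = 2.859² = 8.17.
Round up.

n = 9 pairs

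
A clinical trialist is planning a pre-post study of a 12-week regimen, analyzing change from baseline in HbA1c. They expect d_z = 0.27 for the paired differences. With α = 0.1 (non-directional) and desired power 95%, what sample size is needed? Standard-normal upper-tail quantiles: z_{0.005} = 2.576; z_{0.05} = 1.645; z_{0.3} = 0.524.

For a paired (one-sample on differences) test: n = ((z_{α/2} + z_β) / d)².
z_{α/2} + z_β = 1.645 + 1.645 = 3.290.
n = (3.290 / 0.27)² = 12.185² = 148.48.
Round up.

n = 149 pairs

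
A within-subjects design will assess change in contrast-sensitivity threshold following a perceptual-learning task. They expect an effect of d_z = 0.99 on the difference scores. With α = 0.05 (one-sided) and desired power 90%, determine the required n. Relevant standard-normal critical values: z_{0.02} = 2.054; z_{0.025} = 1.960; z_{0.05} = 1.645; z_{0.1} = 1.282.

For a paired (one-sample on differences) test: n = ((z_{α} + z_β) / d)².
z_{α} + z_β = 1.645 + 1.282 = 2.927.
n = (2.927 / 0.99)² = 2.957² = 8.74.
Round up.

n = 9 pairs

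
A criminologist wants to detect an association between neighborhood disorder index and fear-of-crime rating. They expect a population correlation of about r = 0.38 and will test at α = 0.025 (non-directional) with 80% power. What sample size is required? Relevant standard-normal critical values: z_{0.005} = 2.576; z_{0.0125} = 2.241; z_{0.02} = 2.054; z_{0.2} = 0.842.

n = 63

Fisher's z: C = ½·ln((1+r)/(1−r)) = ½·ln(2.2258) = 0.4001.
n = ((z_{α/2} + z_β)/C)² + 3.
(2.241 + 0.842) / 0.4001 = 3.083 / 0.4001 = 7.706.
n = 7.706² + 3 = 59.38 + 3 = 62.4.
Round up.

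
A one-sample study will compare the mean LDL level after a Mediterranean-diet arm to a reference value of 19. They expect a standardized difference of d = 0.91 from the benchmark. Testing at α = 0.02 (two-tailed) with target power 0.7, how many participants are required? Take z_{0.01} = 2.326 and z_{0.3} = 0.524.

n = 10

For a one-sample test: n = ((z_{α/2} + z_β) / d)².
z_{α/2} + z_β = 2.326 + 0.524 = 2.850.
n = (2.850 / 0.91)² = 3.132² = 9.81.
Round up.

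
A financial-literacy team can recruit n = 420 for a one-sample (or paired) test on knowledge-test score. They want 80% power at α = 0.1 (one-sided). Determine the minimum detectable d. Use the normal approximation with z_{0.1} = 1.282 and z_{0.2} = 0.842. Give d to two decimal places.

For a single sample (or paired design) of n = 420: d_min = (z_{α} + z_β)/√n.
z-sum = 1.282 + 0.842 = 2.124.
d_min = 2.124 / √420 = 2.124 / 20.494 = 0.104.

d_min ≈ 0.10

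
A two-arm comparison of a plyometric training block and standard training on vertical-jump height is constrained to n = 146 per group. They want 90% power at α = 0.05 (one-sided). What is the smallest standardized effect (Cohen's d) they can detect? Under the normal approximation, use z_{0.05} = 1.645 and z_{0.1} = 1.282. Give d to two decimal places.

For two independent groups of n = 146 each: d_min = (z_{α} + z_β)·√(2/n).
z-sum = 1.645 + 1.282 = 2.927.
d_min = 2.927 × √(2/146) = 2.927 × 0.1170 = 0.343.

d_min ≈ 0.34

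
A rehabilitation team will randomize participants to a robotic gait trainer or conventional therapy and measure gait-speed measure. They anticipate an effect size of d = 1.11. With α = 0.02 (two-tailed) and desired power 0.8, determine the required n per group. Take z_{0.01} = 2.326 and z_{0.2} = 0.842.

For two independent groups with equal n: n = 2·((z_{α/2} + z_β) / d)².
z_{α/2} + z_β = 2.326 + 0.842 = 3.168.
n = 2 × (3.168 / 1.11)² = 2 × 2.854² = 2 × 8.15 = 16.3.
Round up to the next whole participant.

n = 17 per group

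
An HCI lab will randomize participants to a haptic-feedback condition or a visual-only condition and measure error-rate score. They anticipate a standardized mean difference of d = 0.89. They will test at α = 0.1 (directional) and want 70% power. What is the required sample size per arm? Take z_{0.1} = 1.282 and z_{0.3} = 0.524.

n = 9 per group

For two independent groups with equal n: n = 2·((z_{α} + z_β) / d)².
z_{α} + z_β = 1.282 + 0.524 = 1.806.
n = 2 × (1.806 / 0.89)² = 2 × 2.029² = 2 × 4.12 = 8.2.
Round up to the next whole participant.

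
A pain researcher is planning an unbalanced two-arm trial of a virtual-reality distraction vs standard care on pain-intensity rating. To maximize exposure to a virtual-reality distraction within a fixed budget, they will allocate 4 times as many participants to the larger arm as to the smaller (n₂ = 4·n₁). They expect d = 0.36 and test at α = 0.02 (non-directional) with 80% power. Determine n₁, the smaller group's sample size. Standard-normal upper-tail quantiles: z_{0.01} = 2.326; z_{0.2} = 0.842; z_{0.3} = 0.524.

n₁ = 97

With allocation ratio k = n₂/n₁ = 4, Var(x̄₁−x̄₂) = σ²(1/n₁ + 1/(k·n₁)) = σ²·(k+1)/(k·n₁).
So n₁ = (1 + 1/k)·((z_{α/2} + z_β)/d)² = 1.250 × (3.168/0.36)².
n₁ = 1.250 × 77.44 = 96.8.
Round up: n₁ = 97, giving n₂ = 4 × 97 = 388.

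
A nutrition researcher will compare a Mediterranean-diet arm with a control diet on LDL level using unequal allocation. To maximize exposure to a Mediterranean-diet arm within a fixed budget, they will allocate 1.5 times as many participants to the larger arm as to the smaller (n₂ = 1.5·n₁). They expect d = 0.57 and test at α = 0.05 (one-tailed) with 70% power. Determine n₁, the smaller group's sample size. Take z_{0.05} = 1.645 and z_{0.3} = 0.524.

n₁ = 25

With allocation ratio k = n₂/n₁ = 1.5, Var(x̄₁−x̄₂) = σ²(1/n₁ + 1/(k·n₁)) = σ²·(k+1)/(k·n₁).
So n₁ = (1 + 1/k)·((z_{α} + z_β)/d)² = 1.667 × (2.169/0.57)².
n₁ = 1.667 × 14.48 = 24.1.
Round up: n₁ = 25, giving n₂ = ⌈1.5 × 25⌉ = ⌈37.5⌉ = 38.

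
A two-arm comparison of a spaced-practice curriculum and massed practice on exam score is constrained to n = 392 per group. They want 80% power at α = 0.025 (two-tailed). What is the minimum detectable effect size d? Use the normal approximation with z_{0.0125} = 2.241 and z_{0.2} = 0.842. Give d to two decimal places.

d_min ≈ 0.22

For two independent groups of n = 392 each: d_min = (z_{α/2} + z_β)·√(2/n).
z-sum = 2.241 + 0.842 = 3.083.
d_min = 3.083 × √(2/392) = 3.083 × 0.0714 = 0.220.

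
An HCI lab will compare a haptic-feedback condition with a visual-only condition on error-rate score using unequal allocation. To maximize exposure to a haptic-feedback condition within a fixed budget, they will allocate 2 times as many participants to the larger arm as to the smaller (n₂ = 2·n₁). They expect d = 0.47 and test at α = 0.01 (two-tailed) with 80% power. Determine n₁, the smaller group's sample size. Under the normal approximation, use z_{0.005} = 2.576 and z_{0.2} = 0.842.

With allocation ratio k = n₂/n₁ = 2, Var(x̄₁−x̄₂) = σ²(1/n₁ + 1/(k·n₁)) = σ²·(k+1)/(k·n₁).
So n₁ = (1 + 1/k)·((z_{α/2} + z_β)/d)² = 1.500 × (3.418/0.47)².
n₁ = 1.500 × 52.89 = 79.3.
Round up: n₁ = 80, giving n₂ = 2 × 80 = 160.

n₁ = 80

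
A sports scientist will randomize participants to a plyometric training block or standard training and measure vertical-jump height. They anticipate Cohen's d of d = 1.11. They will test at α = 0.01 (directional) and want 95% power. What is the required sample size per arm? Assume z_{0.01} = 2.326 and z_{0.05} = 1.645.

For two independent groups with equal n: n = 2·((z_{α} + z_β) / d)².
z_{α} + z_β = 2.326 + 1.645 = 3.971.
n = 2 × (3.971 / 1.11)² = 2 × 3.577² = 2 × 12.80 = 25.6.
Round up to the next whole participant.

n = 26 per group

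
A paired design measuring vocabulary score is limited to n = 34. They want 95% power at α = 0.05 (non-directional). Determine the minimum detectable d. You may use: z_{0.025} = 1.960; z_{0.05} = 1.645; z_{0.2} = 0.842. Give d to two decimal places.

For a single sample (or paired design) of n = 34: d_min = (z_{α/2} + z_β)/√n.
z-sum = 1.960 + 1.645 = 3.605.
d_min = 3.605 / √34 = 3.605 / 5.831 = 0.618.

d_min ≈ 0.62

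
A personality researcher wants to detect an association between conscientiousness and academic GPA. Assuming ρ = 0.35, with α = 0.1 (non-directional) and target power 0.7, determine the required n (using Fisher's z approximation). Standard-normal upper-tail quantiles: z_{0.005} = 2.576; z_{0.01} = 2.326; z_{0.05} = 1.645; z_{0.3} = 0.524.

Fisher's z: C = ½·ln((1+r)/(1−r)) = ½·ln(2.0769) = 0.3654.
n = ((z_{α/2} + z_β)/C)² + 3.
(1.645 + 0.524) / 0.3654 = 2.169 / 0.3654 = 5.936.
n = 5.936² + 3 = 35.24 + 3 = 38.2.
Round up.

n = 39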